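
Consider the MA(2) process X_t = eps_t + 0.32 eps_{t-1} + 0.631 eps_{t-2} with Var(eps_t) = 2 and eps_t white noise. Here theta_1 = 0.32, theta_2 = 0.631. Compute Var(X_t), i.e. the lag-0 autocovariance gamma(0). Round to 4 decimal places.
\gamma(0) = 3.0011

For an MA(q) process X_t = eps_t + sum_i theta_i eps_{t-i} with
Var(eps_t) = sigma^2, the variance is
  gamma(0) = sigma^2 * (1 + sum_i theta_i^2).
  sum_i theta_i^2 = (0.32)^2 + (0.631)^2 = 0.1024 + 0.398161 = 0.500561.
  gamma(0) = 2 * (1 + 0.500561) = 2 * 1.500561 = 3.001122, which rounds to 3.0011.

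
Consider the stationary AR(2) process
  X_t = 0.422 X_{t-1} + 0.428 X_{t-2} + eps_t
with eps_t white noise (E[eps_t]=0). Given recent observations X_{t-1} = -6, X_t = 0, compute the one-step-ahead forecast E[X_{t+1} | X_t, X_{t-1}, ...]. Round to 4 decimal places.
E[X_{t+1} \mid \mathcal F_t] = -2.5680

For an AR(p) model X_t = c + sum_i phi_i X_{t-i} + eps_t, the
one-step-ahead conditional mean is
  E[X_{t+1} | X_t, ...] = c + sum_i phi_i X_{t+1-i}.
Substitute known values:
  E[X_{t+1} | ...] = (0.422) * (0) + (0.428) * (-6)
                   = -2.5680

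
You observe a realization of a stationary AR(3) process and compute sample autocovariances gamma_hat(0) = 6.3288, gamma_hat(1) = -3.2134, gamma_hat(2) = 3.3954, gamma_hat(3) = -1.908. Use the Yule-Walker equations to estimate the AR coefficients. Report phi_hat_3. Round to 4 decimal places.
\hat\phi_{3} = 0.0930

The Yule-Walker equations for an AR(p) process read, in matrix form,
  Gamma_p phi = r_p,   with   (Gamma_p)_{ij} = gamma(|i - j|),
                       (r_p)_i = gamma(i),   i,j = 1..p.
Substitute the sample gammas (Toeplitz matrix and right-hand side of size 3):
  Gamma_p = [[6.3288, -3.2134, 3.3954], [-3.2134, 6.3288, -3.2134], [3.3954, -3.2134, 6.3288]]
  r_p     = [-3.2134, 3.3954, -1.908]
Written out (R1..R3):
  (R1) 6.3288 phi_1 - 3.2134 phi_2 + 3.3954 phi_3 = -3.2134
  (R2) -3.2134 phi_1 + 6.3288 phi_2 - 3.2134 phi_3 = 3.3954
  (R3) 3.3954 phi_1 - 3.2134 phi_2 + 6.3288 phi_3 = -1.908
Gaussian elimination:
  R2 <- R2 - (-3.2134/6.3288) R1 = R2 - (-0.507742) R1:  4.697221 phi_2 - 1.489412 phi_3 = 1.763821
  R3 <- R3 - (3.3954/6.3288) R1 = R3 - (0.5365) R1:  -1.489412 phi_2 + 4.507169 phi_3 = -0.184012
  R3 <- R3 - (-1.489412/4.697221) R2 = R3 - (-0.317084) R2:  4.034901 phi_3 = 0.375267
Back-substitution:
  phi_hat_3 = 0.375267 / 4.034901 = 0.093005
  phi_hat_2 = (1.763821 - (-1.489412)(0.093005)) / 4.697221 = 0.404993
  phi_hat_1 = (-3.2134 - (-3.2134)(0.404993) - (3.3954)(0.093005)) / 6.3288 = -0.352007
So phi_hat = [-0.3520, 0.4050, 0.0930].
Therefore phi_hat_3 = 0.0930.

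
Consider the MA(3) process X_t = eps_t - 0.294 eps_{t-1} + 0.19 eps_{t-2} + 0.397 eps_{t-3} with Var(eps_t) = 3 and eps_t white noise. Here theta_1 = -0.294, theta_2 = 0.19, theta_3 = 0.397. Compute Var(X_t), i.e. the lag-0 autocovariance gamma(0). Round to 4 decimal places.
\gamma(0) = 3.8404

For an MA(q) process X_t = eps_t + sum_i theta_i eps_{t-i} with
Var(eps_t) = sigma^2, the variance is
  gamma(0) = sigma^2 * (1 + sum_i theta_i^2).
  sum_i theta_i^2 = (-0.294)^2 + (0.19)^2 + (0.397)^2 = 0.086436 + 0.0361 + 0.157609 = 0.280145.
  gamma(0) = 3 * (1 + 0.280145) = 3 * 1.280145 = 3.840435, which rounds to 3.8404.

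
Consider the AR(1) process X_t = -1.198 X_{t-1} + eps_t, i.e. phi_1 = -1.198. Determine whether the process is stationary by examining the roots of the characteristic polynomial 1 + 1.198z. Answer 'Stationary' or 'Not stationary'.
\text{Not stationary}

The AR(p) characteristic polynomial is P(z) = 1 + 1.198z.
Stationarity requires all roots to lie outside the unit circle, i.e. |z| > 1 for every root.
This is linear in z: 1 + (1.198) z = 0  =>  z = -1/(1.198) = -0.834725,  |z| = 0.834725.
Moduli of all roots: 0.8347.
All moduli strictly greater than 1? No.
Verdict: Not stationary.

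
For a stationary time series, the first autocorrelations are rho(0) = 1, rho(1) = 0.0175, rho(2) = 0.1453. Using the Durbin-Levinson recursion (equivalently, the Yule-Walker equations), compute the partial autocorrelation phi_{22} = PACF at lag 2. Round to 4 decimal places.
\phi_{22} = 0.1450

The PACF at lag k is phi_{kk}, the last component of the solution
to the Yule-Walker system G_k phi = r_k where
  (G_k)_{ij} = rho(|i - j|), (r_k)_i = rho(i), i,j = 1..k.
Equivalently, Durbin-Levinson gives phi_{kk} iteratively:
  phi_{11} = rho(1)
  phi_{kk} = [rho(k) - sum_{j=1..k-1} phi_{k-1,j} rho(k-j)]
            / [1 - sum_{j=1..k-1} phi_{k-1,j} rho(j)],
  phi_{k,j} = phi_{k-1,j} - phi_{kk} phi_{k-1,k-j},  j = 1..k-1.
Step k = 1:
  phi_11 = rho(1) = 0.0175.
Step k = 2:
  phi_22 = [rho(2) - phi_11 rho(1)] / [1 - phi_11 rho(1)] = [0.1453 - (0.0175)(0.0175)] / [1 - (0.0175)(0.0175)]
         = 0.14499375 / 0.99969375 = 0.145.
Therefore phi_{22} = 0.1450.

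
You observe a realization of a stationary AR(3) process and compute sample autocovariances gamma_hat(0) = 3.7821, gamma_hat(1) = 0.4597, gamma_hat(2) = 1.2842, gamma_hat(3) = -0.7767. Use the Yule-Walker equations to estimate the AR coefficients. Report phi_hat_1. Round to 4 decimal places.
\hat\phi_{1} = 0.1840

The Yule-Walker equations for an AR(p) process read, in matrix form,
  Gamma_p phi = r_p,   with   (Gamma_p)_{ij} = gamma(|i - j|),
                       (r_p)_i = gamma(i),   i,j = 1..p.
Substitute the sample gammas (Toeplitz matrix and right-hand side of size 3):
  Gamma_p = [[3.7821, 0.4597, 1.2842], [0.4597, 3.7821, 0.4597], [1.2842, 0.4597, 3.7821]]
  r_p     = [0.4597, 1.2842, -0.7767]
Written out (R1..R3):
  (R1) 3.7821 phi_1 + 0.4597 phi_2 + 1.2842 phi_3 = 0.4597
  (R2) 0.4597 phi_1 + 3.7821 phi_2 + 0.4597 phi_3 = 1.2842
  (R3) 1.2842 phi_1 + 0.4597 phi_2 + 3.7821 phi_3 = -0.7767
Gaussian elimination:
  R2 <- R2 - (0.4597/3.7821) R1 = R2 - (0.121546) R1:  3.726225 phi_2 + 0.30361 phi_3 = 1.228325
  R3 <- R3 - (1.2842/3.7821) R1 = R3 - (0.339547) R1:  0.30361 phi_2 + 3.346054 phi_3 = -0.93279
  R3 <- R3 - (0.30361/3.726225) R2 = R3 - (0.081479) R2:  3.321316 phi_3 = -1.032873
Back-substitution:
  phi_hat_3 = -1.032873 / 3.321316 = -0.310983
  phi_hat_2 = (1.228325 - (0.30361)(-0.310983)) / 3.726225 = 0.354982
  phi_hat_1 = (0.4597 - (0.4597)(0.354982) - (1.2842)(-0.310983)) / 3.7821 = 0.183993
So phi_hat = [0.1840, 0.3550, -0.3110].
Therefore phi_hat_1 = 0.1840.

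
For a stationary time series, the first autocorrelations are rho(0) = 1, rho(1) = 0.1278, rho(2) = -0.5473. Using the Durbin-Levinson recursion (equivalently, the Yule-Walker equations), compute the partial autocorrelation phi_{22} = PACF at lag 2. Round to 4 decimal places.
\phi_{22} = -0.5730

The PACF at lag k is phi_{kk}, the last component of the solution
to the Yule-Walker system G_k phi = r_k where
  (G_k)_{ij} = rho(|i - j|), (r_k)_i = rho(i), i,j = 1..k.
Equivalently, Durbin-Levinson gives phi_{kk} iteratively:
  phi_{11} = rho(1)
  phi_{kk} = [rho(k) - sum_{j=1..k-1} phi_{k-1,j} rho(k-j)]
            / [1 - sum_{j=1..k-1} phi_{k-1,j} rho(j)],
  phi_{k,j} = phi_{k-1,j} - phi_{kk} phi_{k-1,k-j},  j = 1..k-1.
Step k = 1:
  phi_11 = rho(1) = 0.1278.
Step k = 2:
  phi_22 = [rho(2) - phi_11 rho(1)] / [1 - phi_11 rho(1)] = [-0.5473 - (0.1278)(0.1278)] / [1 - (0.1278)(0.1278)]
         = -0.56363284 / 0.98366716 = -0.573.
Therefore phi_{22} = -0.5730.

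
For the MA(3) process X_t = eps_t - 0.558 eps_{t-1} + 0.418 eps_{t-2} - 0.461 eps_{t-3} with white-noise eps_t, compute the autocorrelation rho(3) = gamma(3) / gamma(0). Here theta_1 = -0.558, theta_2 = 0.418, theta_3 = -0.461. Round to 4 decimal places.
\rho(3) = -0.2714

For an MA(q) process with theta_0 = 1, the autocovariance is
  gamma(k) = sigma^2 * sum_{i=0..q-k} theta_i * theta_{i+k},
and rho(k) = gamma(k) / gamma(0). Sigma^2 cancels.
  numerator   = (1)*(-0.461) = -0.461.
  denominator = (1)^2 + (-0.558)^2 + (0.418)^2 + (-0.461)^2 = 1.698609.
  rho(3) = -0.461 / 1.698609 = -0.2714.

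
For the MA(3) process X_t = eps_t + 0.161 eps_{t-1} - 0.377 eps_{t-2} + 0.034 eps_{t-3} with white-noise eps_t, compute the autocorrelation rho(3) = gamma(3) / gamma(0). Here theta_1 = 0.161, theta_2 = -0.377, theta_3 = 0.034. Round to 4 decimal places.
\rho(3) = 0.0291

For an MA(q) process with theta_0 = 1, the autocovariance is
  gamma(k) = sigma^2 * sum_{i=0..q-k} theta_i * theta_{i+k},
and rho(k) = gamma(k) / gamma(0). Sigma^2 cancels.
  numerator   = (1)*(0.034) = 0.034.
  denominator = (1)^2 + (0.161)^2 + (-0.377)^2 + (0.034)^2 = 1.169206.
  rho(3) = 0.034 / 1.169206 = 0.0291.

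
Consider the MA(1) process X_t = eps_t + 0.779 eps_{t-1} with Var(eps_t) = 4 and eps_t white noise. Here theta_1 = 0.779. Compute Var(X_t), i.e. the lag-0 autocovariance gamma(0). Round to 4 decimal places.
\gamma(0) = 6.4274

For an MA(q) process X_t = eps_t + sum_i theta_i eps_{t-i} with
Var(eps_t) = sigma^2, the variance is
  gamma(0) = sigma^2 * (1 + sum_i theta_i^2).
  sum_i theta_i^2 = (0.779)^2 = 0.606841.
  gamma(0) = 4 * (1 + 0.606841) = 4 * 1.606841 = 6.427364, which rounds to 6.4274.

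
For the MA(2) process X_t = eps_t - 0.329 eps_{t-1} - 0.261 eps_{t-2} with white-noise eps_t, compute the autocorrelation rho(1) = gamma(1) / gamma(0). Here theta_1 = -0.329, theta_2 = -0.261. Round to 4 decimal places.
\rho(1) = -0.2067

For an MA(q) process with theta_0 = 1, the autocovariance is
  gamma(k) = sigma^2 * sum_{i=0..q-k} theta_i * theta_{i+k},
and rho(k) = gamma(k) / gamma(0). Sigma^2 cancels.
  numerator   = (1)*(-0.329) + (-0.329)*(-0.261) = -0.243131.
  denominator = (1)^2 + (-0.329)^2 + (-0.261)^2 = 1.176362.
  rho(1) = -0.243131 / 1.176362 = -0.2067.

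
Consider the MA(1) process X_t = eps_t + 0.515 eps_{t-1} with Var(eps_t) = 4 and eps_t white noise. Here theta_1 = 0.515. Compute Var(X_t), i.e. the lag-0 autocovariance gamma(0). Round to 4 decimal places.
\gamma(0) = 5.0609

For an MA(q) process X_t = eps_t + sum_i theta_i eps_{t-i} with
Var(eps_t) = sigma^2, the variance is
  gamma(0) = sigma^2 * (1 + sum_i theta_i^2).
  sum_i theta_i^2 = (0.515)^2 = 0.265225.
  gamma(0) = 4 * (1 + 0.265225) = 4 * 1.265225 = 5.0609.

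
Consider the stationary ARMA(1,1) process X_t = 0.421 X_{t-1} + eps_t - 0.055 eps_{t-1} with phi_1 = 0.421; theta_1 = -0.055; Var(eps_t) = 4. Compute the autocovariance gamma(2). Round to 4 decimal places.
\gamma(2) = 0.7318

Multiply the model equation by X_{t-k} and take expectations. With theta_0 = psi_0 = 1 and psi_j the MA(infinity) weights, this gives
  gamma(k) - sum_i phi_i gamma(k-i) = c_k,
  c_k = sigma^2 * sum_{j=k..q} theta_j psi_{j-k}   (c_k = 0 for k > q),
using gamma(-m) = gamma(m).
psi-weights needed (psi_j = theta_j + sum_i phi_i psi_{j-i}):
  psi_1 = theta_1 + phi_1 = -0.055 + (0.421) = 0.366
Right-hand sides:
  c_0 = sigma^2 (1 + theta_1 psi_1) = 4 * (1 + (-0.055)(0.366)) = 4 * 0.97987 = 3.91948
  c_1 = sigma^2 theta_1 = 4 * (-0.055) = -0.22
  c_2 = 0
Equations for k = 0 and k = 1 (AR order 1):
  gamma(0) = phi_1 gamma(1) + c_0
  gamma(1) = phi_1 gamma(0) + c_1
Substituting the second into the first: gamma(0) (1 - phi_1^2) = c_0 + phi_1 c_1, so
  gamma(0) = (c_0 + phi_1 c_1) / (1 - phi_1^2) = (3.91948 + (0.421)(-0.22)) / (1 - (0.421)^2) = 3.82686 / 0.822759 = 4.651253.
  gamma(1) = phi_1 gamma(0) + c_1 = (0.421)(4.651253) + (-0.22) = 1.738177.
For k = 2 (> q): gamma(2) = phi_1 gamma(1) = (0.421)(1.738177) = 0.731773.
Therefore gamma(2) = 0.7318 (to 4 decimal places).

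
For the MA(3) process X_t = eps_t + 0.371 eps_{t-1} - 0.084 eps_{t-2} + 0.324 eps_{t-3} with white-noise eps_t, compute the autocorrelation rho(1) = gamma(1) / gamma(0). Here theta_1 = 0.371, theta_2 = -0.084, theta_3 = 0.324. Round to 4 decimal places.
\rho(1) = 0.2502

For an MA(q) process with theta_0 = 1, the autocovariance is
  gamma(k) = sigma^2 * sum_{i=0..q-k} theta_i * theta_{i+k},
and rho(k) = gamma(k) / gamma(0). Sigma^2 cancels.
  numerator   = (1)*(0.371) + (0.371)*(-0.084) + (-0.084)*(0.324) = 0.31262.
  denominator = (1)^2 + (0.371)^2 + (-0.084)^2 + (0.324)^2 = 1.249673.
  rho(1) = 0.31262 / 1.249673 = 0.2502.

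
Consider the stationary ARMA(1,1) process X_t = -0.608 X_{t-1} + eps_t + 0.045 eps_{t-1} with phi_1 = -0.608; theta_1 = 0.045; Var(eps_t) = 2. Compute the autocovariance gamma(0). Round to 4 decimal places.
\gamma(0) = 3.0057

Multiply the model equation by X_{t-k} and take expectations. With theta_0 = psi_0 = 1 and psi_j the MA(infinity) weights, this gives
  gamma(k) - sum_i phi_i gamma(k-i) = c_k,
  c_k = sigma^2 * sum_{j=k..q} theta_j psi_{j-k}   (c_k = 0 for k > q),
using gamma(-m) = gamma(m).
psi-weights needed (psi_j = theta_j + sum_i phi_i psi_{j-i}):
  psi_1 = theta_1 + phi_1 = 0.045 + (-0.608) = -0.563
Right-hand sides:
  c_0 = sigma^2 (1 + theta_1 psi_1) = 2 * (1 + (0.045)(-0.563)) = 2 * 0.974665 = 1.94933
  c_1 = sigma^2 theta_1 = 2 * (0.045) = 0.09
  c_2 = 0
Equations for k = 0 and k = 1 (AR order 1):
  gamma(0) = phi_1 gamma(1) + c_0
  gamma(1) = phi_1 gamma(0) + c_1
Substituting the second into the first: gamma(0) (1 - phi_1^2) = c_0 + phi_1 c_1, so
  gamma(0) = (c_0 + phi_1 c_1) / (1 - phi_1^2) = (1.94933 + (-0.608)(0.09)) / (1 - (-0.608)^2) = 1.89461 / 0.630336 = 3.005714.
Therefore gamma(0) = 3.0057 (to 4 decimal places).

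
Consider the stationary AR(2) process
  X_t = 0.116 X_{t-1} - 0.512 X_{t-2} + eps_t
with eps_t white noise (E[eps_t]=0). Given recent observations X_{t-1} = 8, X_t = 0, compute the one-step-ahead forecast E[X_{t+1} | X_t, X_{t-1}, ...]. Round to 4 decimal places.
E[X_{t+1} \mid \mathcal F_t] = -4.0960

For an AR(p) model X_t = c + sum_i phi_i X_{t-i} + eps_t, the
one-step-ahead conditional mean is
  E[X_{t+1} | X_t, ...] = c + sum_i phi_i X_{t+1-i}.
Substitute known values:
  E[X_{t+1} | ...] = (0.116) * (0) + (-0.512) * (8)
                   = -4.0960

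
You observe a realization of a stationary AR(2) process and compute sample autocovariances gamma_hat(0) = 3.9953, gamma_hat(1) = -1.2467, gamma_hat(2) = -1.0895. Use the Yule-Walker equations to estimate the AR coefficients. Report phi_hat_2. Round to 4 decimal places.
\hat\phi_{2} = -0.4100

The Yule-Walker equations for an AR(p) process read, in matrix form,
  Gamma_p phi = r_p,   with   (Gamma_p)_{ij} = gamma(|i - j|),
                       (r_p)_i = gamma(i),   i,j = 1..p.
Substitute the sample gammas (Toeplitz matrix and right-hand side of size 2):
  Gamma_p = [[3.9953, -1.2467], [-1.2467, 3.9953]]
  r_p     = [-1.2467, -1.0895]
Written out:
  3.9953 phi_1 - 1.2467 phi_2 = -1.2467
  -1.2467 phi_1 + 3.9953 phi_2 = -1.0895
Solve by Cramer's rule:
  det = gamma(0)^2 - gamma(1)^2 = (3.9953)^2 - (-1.2467)^2 = 15.96242209 - 1.55426089 = 14.4081612
  phi_hat_1 = [gamma(1) gamma(0) - gamma(1) gamma(2)] / det = [(-1.2467)(3.9953) - (-1.2467)(-1.0895)] / 14.4081612 = -6.33922016 / 14.4081612 = -0.44
  phi_hat_2 = [gamma(0) gamma(2) - gamma(1)^2] / det = [(3.9953)(-1.0895) - (-1.2467)^2] / 14.4081612 = -5.90714024 / 14.4081612 = -0.41
So phi_hat = [-0.4400, -0.4100].
Therefore phi_hat_2 = -0.4100.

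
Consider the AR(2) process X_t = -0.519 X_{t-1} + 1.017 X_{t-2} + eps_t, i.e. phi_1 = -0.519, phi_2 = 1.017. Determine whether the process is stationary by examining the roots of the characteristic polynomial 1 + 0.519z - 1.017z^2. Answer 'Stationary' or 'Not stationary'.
\text{Not stationary}

The AR(p) characteristic polynomial is P(z) = 1 + 0.519z - 1.017z^2.
Stationarity requires all roots to lie outside the unit circle, i.e. |z| > 1 for every root.
Set 1 + (0.519) z + (-1.017) z^2 = 0, i.e. a z^2 + b z + c = 0 with a = -1.017, b = 0.519, c = 1.
Discriminant D = b^2 - 4ac = (0.519)^2 - 4*(-1.017)*1 = 0.269361 - (-4.068) = 4.337361.
D >= 0, so the roots are real: z = (-b +/- sqrt(D)) / (2a) = (-0.519 +/- 2.082633) / (-2.034).
  z_1 = (-0.519 + 2.082633) / (-2.034) = -0.7687,   |z_1| = 0.7687.
  z_2 = (-0.519 - 2.082633) / (-2.034) = 1.2791,   |z_2| = 1.2791.
Moduli of all roots: 0.7687, 1.2791.
All moduli strictly greater than 1? No.
Verdict: Not stationary.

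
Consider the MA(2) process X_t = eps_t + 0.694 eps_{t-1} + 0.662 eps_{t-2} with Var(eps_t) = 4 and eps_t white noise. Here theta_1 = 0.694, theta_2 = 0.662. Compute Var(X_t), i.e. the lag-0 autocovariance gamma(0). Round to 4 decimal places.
\gamma(0) = 7.6795

For an MA(q) process X_t = eps_t + sum_i theta_i eps_{t-i} with
Var(eps_t) = sigma^2, the variance is
  gamma(0) = sigma^2 * (1 + sum_i theta_i^2).
  sum_i theta_i^2 = (0.694)^2 + (0.662)^2 = 0.481636 + 0.438244 = 0.91988.
  gamma(0) = 4 * (1 + 0.91988) = 4 * 1.91988 = 7.67952, which rounds to 7.6795.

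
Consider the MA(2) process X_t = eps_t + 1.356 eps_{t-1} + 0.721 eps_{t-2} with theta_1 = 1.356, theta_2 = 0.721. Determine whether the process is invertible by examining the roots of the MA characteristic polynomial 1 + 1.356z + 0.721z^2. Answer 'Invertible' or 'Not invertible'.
\text{Invertible}

The MA(q) characteristic polynomial is P(z) = 1 + 1.356z + 0.721z^2.
Invertibility requires all roots to lie outside the unit circle, i.e. |z| > 1 for every root.
Set 1 + (1.356) z + (0.721) z^2 = 0, i.e. a z^2 + b z + c = 0 with a = 0.721, b = 1.356, c = 1.
Discriminant D = b^2 - 4ac = (1.356)^2 - 4*(0.721)*1 = 1.838736 - (2.884) = -1.045264.
D < 0, so the roots are the complex-conjugate pair z = (-b +/- i sqrt(-D)) / (2a) = -0.9404 +/- 0.709i.
For a conjugate pair |z|^2 = z * conj(z) = (product of roots) = c/a = 1/(0.721) = 1.386963, so |z| = sqrt(1.386963) = 1.1777 for both roots.
Moduli of all roots: 1.1777, 1.1777.
All moduli strictly greater than 1? Yes.
Verdict: Invertible.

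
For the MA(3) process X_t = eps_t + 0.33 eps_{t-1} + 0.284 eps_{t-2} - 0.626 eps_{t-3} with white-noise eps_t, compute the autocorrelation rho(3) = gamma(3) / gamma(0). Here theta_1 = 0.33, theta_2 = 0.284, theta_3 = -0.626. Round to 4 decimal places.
\rho(3) = -0.3958

For an MA(q) process with theta_0 = 1, the autocovariance is
  gamma(k) = sigma^2 * sum_{i=0..q-k} theta_i * theta_{i+k},
and rho(k) = gamma(k) / gamma(0). Sigma^2 cancels.
  numerator   = (1)*(-0.626) = -0.626.
  denominator = (1)^2 + (0.33)^2 + (0.284)^2 + (-0.626)^2 = 1.581432.
  rho(3) = -0.626 / 1.581432 = -0.3958.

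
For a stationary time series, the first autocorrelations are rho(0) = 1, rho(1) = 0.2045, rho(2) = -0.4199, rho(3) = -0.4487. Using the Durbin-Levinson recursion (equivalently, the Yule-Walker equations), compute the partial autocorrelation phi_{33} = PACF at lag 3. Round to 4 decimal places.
\phi_{33} = -0.3030

The PACF at lag k is phi_{kk}, the last component of the solution
to the Yule-Walker system G_k phi = r_k where
  (G_k)_{ij} = rho(|i - j|), (r_k)_i = rho(i), i,j = 1..k.
Equivalently, Durbin-Levinson gives phi_{kk} iteratively:
  phi_{11} = rho(1)
  phi_{kk} = [rho(k) - sum_{j=1..k-1} phi_{k-1,j} rho(k-j)]
            / [1 - sum_{j=1..k-1} phi_{k-1,j} rho(j)],
  phi_{k,j} = phi_{k-1,j} - phi_{kk} phi_{k-1,k-j},  j = 1..k-1.
Step k = 1:
  phi_11 = rho(1) = 0.2045.
Step k = 2:
  phi_22 = [rho(2) - phi_11 rho(1)] / [1 - phi_11 rho(1)] = [-0.4199 - (0.2045)(0.2045)] / [1 - (0.2045)(0.2045)]
         = -0.46172025 / 0.95817975 = -0.481872.
  Update: phi_21 = phi_11 - phi_22 phi_11 = 0.2045 - (-0.481872)(0.2045) = 0.303043.
Step k = 3:
  phi_33 = [rho(3) - phi_21 rho(2) - phi_22 rho(1)] / [1 - phi_21 rho(1) - phi_22 rho(2)]
    numerator   = -0.4487 - (0.303043)(-0.4199) - (-0.481872)(0.2045) = -0.22290942
    denominator = 1 - (0.303043)(0.2045) - (-0.481872)(-0.4199) = 0.73568957
  phi_33 = -0.22290942 / 0.73568957 = -0.303.
Therefore phi_{33} = -0.3030.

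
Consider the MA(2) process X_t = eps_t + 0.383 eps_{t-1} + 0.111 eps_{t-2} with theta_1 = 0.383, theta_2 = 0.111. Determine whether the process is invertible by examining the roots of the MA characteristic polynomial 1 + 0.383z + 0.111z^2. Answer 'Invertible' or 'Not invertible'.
\text{Invertible}

The MA(q) characteristic polynomial is P(z) = 1 + 0.383z + 0.111z^2.
Invertibility requires all roots to lie outside the unit circle, i.e. |z| > 1 for every root.
Set 1 + (0.383) z + (0.111) z^2 = 0, i.e. a z^2 + b z + c = 0 with a = 0.111, b = 0.383, c = 1.
Discriminant D = b^2 - 4ac = (0.383)^2 - 4*(0.111)*1 = 0.146689 - (0.444) = -0.297311.
D < 0, so the roots are the complex-conjugate pair z = (-b +/- i sqrt(-D)) / (2a) = -1.7252 +/- 2.4561i.
For a conjugate pair |z|^2 = z * conj(z) = (product of roots) = c/a = 1/(0.111) = 9.009009, so |z| = sqrt(9.009009) = 3.0015 for both roots.
Moduli of all roots: 3.0015, 3.0015.
All moduli strictly greater than 1? Yes.
Verdict: Invertible.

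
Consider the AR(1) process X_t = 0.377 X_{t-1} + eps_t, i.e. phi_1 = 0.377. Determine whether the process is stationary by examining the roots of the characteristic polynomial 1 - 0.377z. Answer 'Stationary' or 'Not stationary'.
\text{Stationary}

The AR(p) characteristic polynomial is P(z) = 1 - 0.377z.
Stationarity requires all roots to lie outside the unit circle, i.e. |z| > 1 for every root.
This is linear in z: 1 + (-0.377) z = 0  =>  z = -1/(-0.377) = 2.65252,  |z| = 2.65252.
Moduli of all roots: 2.6525.
All moduli strictly greater than 1? Yes.
Verdict: Stationary.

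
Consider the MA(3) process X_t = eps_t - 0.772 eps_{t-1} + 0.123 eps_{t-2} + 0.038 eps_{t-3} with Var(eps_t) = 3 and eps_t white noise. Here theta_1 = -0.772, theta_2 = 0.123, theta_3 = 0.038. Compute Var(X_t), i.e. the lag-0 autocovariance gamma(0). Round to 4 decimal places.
\gamma(0) = 4.8377

For an MA(q) process X_t = eps_t + sum_i theta_i eps_{t-i} with
Var(eps_t) = sigma^2, the variance is
  gamma(0) = sigma^2 * (1 + sum_i theta_i^2).
  sum_i theta_i^2 = (-0.772)^2 + (0.123)^2 + (0.038)^2 = 0.595984 + 0.015129 + 0.001444 = 0.612557.
  gamma(0) = 3 * (1 + 0.612557) = 3 * 1.612557 = 4.837671, which rounds to 4.8377.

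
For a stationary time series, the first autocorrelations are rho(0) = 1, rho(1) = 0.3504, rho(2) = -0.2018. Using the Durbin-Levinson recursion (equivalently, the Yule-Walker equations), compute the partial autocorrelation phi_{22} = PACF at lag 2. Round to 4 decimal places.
\phi_{22} = -0.3700

The PACF at lag k is phi_{kk}, the last component of the solution
to the Yule-Walker system G_k phi = r_k where
  (G_k)_{ij} = rho(|i - j|), (r_k)_i = rho(i), i,j = 1..k.
Equivalently, Durbin-Levinson gives phi_{kk} iteratively:
  phi_{11} = rho(1)
  phi_{kk} = [rho(k) - sum_{j=1..k-1} phi_{k-1,j} rho(k-j)]
            / [1 - sum_{j=1..k-1} phi_{k-1,j} rho(j)],
  phi_{k,j} = phi_{k-1,j} - phi_{kk} phi_{k-1,k-j},  j = 1..k-1.
Step k = 1:
  phi_11 = rho(1) = 0.3504.
Step k = 2:
  phi_22 = [rho(2) - phi_11 rho(1)] / [1 - phi_11 rho(1)] = [-0.2018 - (0.3504)(0.3504)] / [1 - (0.3504)(0.3504)]
         = -0.32458016 / 0.87721984 = -0.37.
Therefore phi_{22} = -0.3700.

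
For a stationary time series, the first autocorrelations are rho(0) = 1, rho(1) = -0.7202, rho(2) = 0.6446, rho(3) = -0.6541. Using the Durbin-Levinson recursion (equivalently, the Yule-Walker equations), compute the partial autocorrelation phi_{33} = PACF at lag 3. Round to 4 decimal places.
\phi_{33} = -0.2741

The PACF at lag k is phi_{kk}, the last component of the solution
to the Yule-Walker system G_k phi = r_k where
  (G_k)_{ij} = rho(|i - j|), (r_k)_i = rho(i), i,j = 1..k.
Equivalently, Durbin-Levinson gives phi_{kk} iteratively:
  phi_{11} = rho(1)
  phi_{kk} = [rho(k) - sum_{j=1..k-1} phi_{k-1,j} rho(k-j)]
            / [1 - sum_{j=1..k-1} phi_{k-1,j} rho(j)],
  phi_{k,j} = phi_{k-1,j} - phi_{kk} phi_{k-1,k-j},  j = 1..k-1.
Step k = 1:
  phi_11 = rho(1) = -0.7202.
Step k = 2:
  phi_22 = [rho(2) - phi_11 rho(1)] / [1 - phi_11 rho(1)] = [0.6446 - (-0.7202)(-0.7202)] / [1 - (-0.7202)(-0.7202)]
         = 0.12591196 / 0.48131196 = 0.261602.
  Update: phi_21 = phi_11 - phi_22 phi_11 = -0.7202 - (0.261602)(-0.7202) = -0.531795.
Step k = 3:
  phi_33 = [rho(3) - phi_21 rho(2) - phi_22 rho(1)] / [1 - phi_21 rho(1) - phi_22 rho(2)]
    numerator   = -0.6541 - (-0.531795)(0.6446) - (0.261602)(-0.7202) = -0.12289979
    denominator = 1 - (-0.531795)(-0.7202) - (0.261602)(0.6446) = 0.44837319
  phi_33 = -0.12289979 / 0.44837319 = -0.2741.
Therefore phi_{33} = -0.2741.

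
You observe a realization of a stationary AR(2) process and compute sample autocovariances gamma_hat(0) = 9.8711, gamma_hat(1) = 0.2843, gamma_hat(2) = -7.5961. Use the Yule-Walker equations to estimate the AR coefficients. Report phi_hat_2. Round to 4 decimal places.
\hat\phi_{2} = -0.7710

The Yule-Walker equations for an AR(p) process read, in matrix form,
  Gamma_p phi = r_p,   with   (Gamma_p)_{ij} = gamma(|i - j|),
                       (r_p)_i = gamma(i),   i,j = 1..p.
Substitute the sample gammas (Toeplitz matrix and right-hand side of size 2):
  Gamma_p = [[9.8711, 0.2843], [0.2843, 9.8711]]
  r_p     = [0.2843, -7.5961]
Written out:
  9.8711 phi_1 + 0.2843 phi_2 = 0.2843
  0.2843 phi_1 + 9.8711 phi_2 = -7.5961
Solve by Cramer's rule:
  det = gamma(0)^2 - gamma(1)^2 = (9.8711)^2 - (0.2843)^2 = 97.43861521 - 0.08082649 = 97.35778872
  phi_hat_1 = [gamma(1) gamma(0) - gamma(1) gamma(2)] / det = [(0.2843)(9.8711) - (0.2843)(-7.5961)] / 97.35778872 = 4.96592496 / 97.35778872 = 0.051
  phi_hat_2 = [gamma(0) gamma(2) - gamma(1)^2] / det = [(9.8711)(-7.5961) - (0.2843)^2] / 97.35778872 = -75.0626892 / 97.35778872 = -0.771
So phi_hat = [0.0510, -0.7710].
Therefore phi_hat_2 = -0.7710.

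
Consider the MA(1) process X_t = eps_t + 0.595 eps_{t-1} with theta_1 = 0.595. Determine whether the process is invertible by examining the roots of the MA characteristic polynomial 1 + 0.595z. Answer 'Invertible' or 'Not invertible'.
\text{Invertible}

The MA(q) characteristic polynomial is P(z) = 1 + 0.595z.
Invertibility requires all roots to lie outside the unit circle, i.e. |z| > 1 for every root.
This is linear in z: 1 + (0.595) z = 0  =>  z = -1/(0.595) = -1.680672,  |z| = 1.680672.
Moduli of all roots: 1.6807.
All moduli strictly greater than 1? Yes.
Verdict: Invertible.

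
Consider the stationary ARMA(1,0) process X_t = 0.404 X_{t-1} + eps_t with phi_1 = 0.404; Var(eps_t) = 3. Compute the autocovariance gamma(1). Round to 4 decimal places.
\gamma(1) = 1.4484

Multiply the model equation by X_{t-k} and take expectations. With theta_0 = psi_0 = 1 and psi_j the MA(infinity) weights, this gives
  gamma(k) - sum_i phi_i gamma(k-i) = c_k,
  c_k = sigma^2 * sum_{j=k..q} theta_j psi_{j-k}   (c_k = 0 for k > q),
using gamma(-m) = gamma(m).
Pure AR (q = 0): c_0 = sigma^2 = 3, c_k = 0 for k >= 1.
Equations for k = 0 and k = 1 (AR order 1):
  gamma(0) = phi_1 gamma(1) + c_0
  gamma(1) = phi_1 gamma(0) + c_1
Substituting the second into the first: gamma(0) (1 - phi_1^2) = c_0 + phi_1 c_1, so
  gamma(0) = c_0 / (1 - phi_1^2) = 3 / (1 - (0.404)^2) = 3 / 0.836784 = 3.585155.
  gamma(1) = phi_1 gamma(0) = (0.404)(3.585155) = 1.448402.
Therefore gamma(1) = 1.4484 (to 4 decimal places).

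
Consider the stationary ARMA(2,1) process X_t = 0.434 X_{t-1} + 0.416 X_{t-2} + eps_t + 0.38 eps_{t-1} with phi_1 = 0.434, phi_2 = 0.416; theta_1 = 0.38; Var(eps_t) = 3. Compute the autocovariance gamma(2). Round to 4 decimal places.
\gamma(2) = 11.0752

Multiply the model equation by X_{t-k} and take expectations. With theta_0 = psi_0 = 1 and psi_j the MA(infinity) weights, this gives
  gamma(k) - sum_i phi_i gamma(k-i) = c_k,
  c_k = sigma^2 * sum_{j=k..q} theta_j psi_{j-k}   (c_k = 0 for k > q),
using gamma(-m) = gamma(m).
psi-weights needed (psi_j = theta_j + sum_i phi_i psi_{j-i}):
  psi_1 = theta_1 + phi_1 = 0.38 + (0.434) = 0.814
Right-hand sides:
  c_0 = sigma^2 (1 + theta_1 psi_1) = 3 * (1 + (0.38)(0.814)) = 3 * 1.30932 = 3.92796
  c_1 = sigma^2 theta_1 = 3 * (0.38) = 1.14
  c_2 = 0
Equations for k = 0, 1, 2 (AR order 2, c_2 = 0):
  (E0) gamma(0) = phi_1 gamma(1) + phi_2 gamma(2) + c_0
  (E1) gamma(1) = phi_1 gamma(0) + phi_2 gamma(1) + c_1
  (E2) gamma(2) = phi_1 gamma(1) + phi_2 gamma(0)
From (E1): gamma(1) = A gamma(0) + B with
  A = phi_1 / (1 - phi_2) = 0.434 / 0.584 = 0.743151,   B = c_1 / (1 - phi_2) = 1.14 / 0.584 = 1.952055.
Insert (E2) into (E0): gamma(0) (1 - phi_2^2) = phi_1 (1 + phi_2) gamma(1) + c_0.
  phi_1 (1 + phi_2) = (0.434)(1.416) = 0.614544,   1 - phi_2^2 = 0.826944.
Replace gamma(1) by A gamma(0) + B and collect gamma(0):
  gamma(0) [0.826944 - (0.614544)(0.743151)] = (0.614544)(1.952055) + 3.92796
  gamma(0) * 0.370245 = 5.127584
  gamma(0) = 5.127584 / 0.370245 = 13.849156.
  gamma(1) = A gamma(0) + B = (0.743151)(13.849156) + (1.952055) = 12.244064.
  gamma(2) = phi_1 gamma(1) + phi_2 gamma(0) = (0.434)(12.244064) + (0.416)(13.849156) = 11.075173.
Therefore gamma(2) = 11.0752 (to 4 decimal places).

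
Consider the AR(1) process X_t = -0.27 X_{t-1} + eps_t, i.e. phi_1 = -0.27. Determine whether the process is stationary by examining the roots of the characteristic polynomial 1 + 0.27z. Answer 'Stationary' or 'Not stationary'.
\text{Stationary}

The AR(p) characteristic polynomial is P(z) = 1 + 0.27z.
Stationarity requires all roots to lie outside the unit circle, i.e. |z| > 1 for every root.
This is linear in z: 1 + (0.27) z = 0  =>  z = -1/(0.27) = -3.703704,  |z| = 3.703704.
Moduli of all roots: 3.7037.
All moduli strictly greater than 1? Yes.
Verdict: Stationary.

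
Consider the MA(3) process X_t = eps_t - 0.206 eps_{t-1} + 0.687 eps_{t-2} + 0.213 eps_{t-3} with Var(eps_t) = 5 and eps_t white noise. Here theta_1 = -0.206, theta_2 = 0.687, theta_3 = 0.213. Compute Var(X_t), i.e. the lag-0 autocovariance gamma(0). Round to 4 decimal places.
\gamma(0) = 7.7989

For an MA(q) process X_t = eps_t + sum_i theta_i eps_{t-i} with
Var(eps_t) = sigma^2, the variance is
  gamma(0) = sigma^2 * (1 + sum_i theta_i^2).
  sum_i theta_i^2 = (-0.206)^2 + (0.687)^2 + (0.213)^2 = 0.042436 + 0.471969 + 0.045369 = 0.559774.
  gamma(0) = 5 * (1 + 0.559774) = 5 * 1.559774 = 7.79887, which rounds to 7.7989.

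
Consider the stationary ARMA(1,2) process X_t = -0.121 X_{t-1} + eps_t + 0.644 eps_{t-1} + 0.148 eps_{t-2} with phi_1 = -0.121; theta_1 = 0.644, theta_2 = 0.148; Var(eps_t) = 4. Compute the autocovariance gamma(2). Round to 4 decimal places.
\gamma(2) = 0.3178

Multiply the model equation by X_{t-k} and take expectations. With theta_0 = psi_0 = 1 and psi_j the MA(infinity) weights, this gives
  gamma(k) - sum_i phi_i gamma(k-i) = c_k,
  c_k = sigma^2 * sum_{j=k..q} theta_j psi_{j-k}   (c_k = 0 for k > q),
using gamma(-m) = gamma(m).
psi-weights needed (psi_j = theta_j + sum_i phi_i psi_{j-i}):
  psi_1 = theta_1 + phi_1 = 0.644 + (-0.121) = 0.523
  psi_2 = theta_2 + phi_1 psi_1 = 0.148 + (-0.121)(0.523) = 0.084717
Right-hand sides:
  c_0 = sigma^2 (1 + theta_1 psi_1 + theta_2 psi_2) = 4 * (1 + (0.644)(0.523) + (0.148)(0.084717)) = 4 * 1.34935 = 5.3974
  c_1 = sigma^2 (theta_1 + theta_2 psi_1) = 4 * (0.644 + (0.148)(0.523)) = 2.885616
  c_2 = sigma^2 theta_2 = 4 * (0.148) = 0.592
Equations for k = 0 and k = 1 (AR order 1):
  gamma(0) = phi_1 gamma(1) + c_0
  gamma(1) = phi_1 gamma(0) + c_1
Substituting the second into the first: gamma(0) (1 - phi_1^2) = c_0 + phi_1 c_1, so
  gamma(0) = (c_0 + phi_1 c_1) / (1 - phi_1^2) = (5.3974 + (-0.121)(2.885616)) / (1 - (-0.121)^2) = 5.048241 / 0.985359 = 5.12325.
  gamma(1) = phi_1 gamma(0) + c_1 = (-0.121)(5.12325) + (2.885616) = 2.265703.
For k = 2: gamma(2) = phi_1 gamma(1) + c_2
  = (-0.121)(2.265703) + (0.592) = 0.31785.
Therefore gamma(2) = 0.3178 (to 4 decimal places).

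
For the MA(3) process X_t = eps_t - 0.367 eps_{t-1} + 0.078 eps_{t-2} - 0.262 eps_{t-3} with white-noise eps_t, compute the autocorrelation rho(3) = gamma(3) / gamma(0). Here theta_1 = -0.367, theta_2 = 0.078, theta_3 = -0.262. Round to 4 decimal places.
\rho(3) = -0.2166

For an MA(q) process with theta_0 = 1, the autocovariance is
  gamma(k) = sigma^2 * sum_{i=0..q-k} theta_i * theta_{i+k},
and rho(k) = gamma(k) / gamma(0). Sigma^2 cancels.
  numerator   = (1)*(-0.262) = -0.262.
  denominator = (1)^2 + (-0.367)^2 + (0.078)^2 + (-0.262)^2 = 1.209417.
  rho(3) = -0.262 / 1.209417 = -0.2166.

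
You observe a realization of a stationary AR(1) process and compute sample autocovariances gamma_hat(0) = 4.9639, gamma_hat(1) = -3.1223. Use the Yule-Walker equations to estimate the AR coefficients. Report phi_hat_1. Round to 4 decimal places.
\hat\phi_{1} = -0.6290

The Yule-Walker equations for an AR(p) process read, in matrix form,
  Gamma_p phi = r_p,   with   (Gamma_p)_{ij} = gamma(|i - j|),
                       (r_p)_i = gamma(i),   i,j = 1..p.
Substitute the sample gammas (Toeplitz matrix and right-hand side of size 1):
  Gamma_p = [[4.9639]]
  r_p     = [-3.1223]
With p = 1 this is the single equation gamma(0) phi_1 = gamma(1):
  phi_hat_1 = gamma(1) / gamma(0) = -3.1223 / 4.9639 = -0.6290.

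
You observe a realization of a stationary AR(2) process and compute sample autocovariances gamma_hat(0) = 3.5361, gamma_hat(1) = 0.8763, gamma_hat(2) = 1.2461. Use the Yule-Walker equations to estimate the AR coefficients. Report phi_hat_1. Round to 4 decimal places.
\hat\phi_{1} = 0.1710

The Yule-Walker equations for an AR(p) process read, in matrix form,
  Gamma_p phi = r_p,   with   (Gamma_p)_{ij} = gamma(|i - j|),
                       (r_p)_i = gamma(i),   i,j = 1..p.
Substitute the sample gammas (Toeplitz matrix and right-hand side of size 2):
  Gamma_p = [[3.5361, 0.8763], [0.8763, 3.5361]]
  r_p     = [0.8763, 1.2461]
Written out:
  3.5361 phi_1 + 0.8763 phi_2 = 0.8763
  0.8763 phi_1 + 3.5361 phi_2 = 1.2461
Solve by Cramer's rule:
  det = gamma(0)^2 - gamma(1)^2 = (3.5361)^2 - (0.8763)^2 = 12.50400321 - 0.76790169 = 11.73610152
  phi_hat_1 = [gamma(1) gamma(0) - gamma(1) gamma(2)] / det = [(0.8763)(3.5361) - (0.8763)(1.2461)] / 11.73610152 = 2.006727 / 11.73610152 = 0.171
  phi_hat_2 = [gamma(0) gamma(2) - gamma(1)^2] / det = [(3.5361)(1.2461) - (0.8763)^2] / 11.73610152 = 3.63843252 / 11.73610152 = 0.31
So phi_hat = [0.1710, 0.3100].
Therefore phi_hat_1 = 0.1710.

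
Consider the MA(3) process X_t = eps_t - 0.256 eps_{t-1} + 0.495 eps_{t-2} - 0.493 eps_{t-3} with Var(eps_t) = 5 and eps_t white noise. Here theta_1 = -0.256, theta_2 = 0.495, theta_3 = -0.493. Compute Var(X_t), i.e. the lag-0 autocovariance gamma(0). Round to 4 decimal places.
\gamma(0) = 7.7681

For an MA(q) process X_t = eps_t + sum_i theta_i eps_{t-i} with
Var(eps_t) = sigma^2, the variance is
  gamma(0) = sigma^2 * (1 + sum_i theta_i^2).
  sum_i theta_i^2 = (-0.256)^2 + (0.495)^2 + (-0.493)^2 = 0.065536 + 0.245025 + 0.243049 = 0.55361.
  gamma(0) = 5 * (1 + 0.55361) = 5 * 1.55361 = 7.76805, which rounds to 7.7681.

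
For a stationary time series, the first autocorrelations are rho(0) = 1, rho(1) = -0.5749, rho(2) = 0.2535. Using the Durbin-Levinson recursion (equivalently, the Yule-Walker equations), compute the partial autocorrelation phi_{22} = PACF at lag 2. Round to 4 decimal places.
\phi_{22} = -0.1150

The PACF at lag k is phi_{kk}, the last component of the solution
to the Yule-Walker system G_k phi = r_k where
  (G_k)_{ij} = rho(|i - j|), (r_k)_i = rho(i), i,j = 1..k.
Equivalently, Durbin-Levinson gives phi_{kk} iteratively:
  phi_{11} = rho(1)
  phi_{kk} = [rho(k) - sum_{j=1..k-1} phi_{k-1,j} rho(k-j)]
            / [1 - sum_{j=1..k-1} phi_{k-1,j} rho(j)],
  phi_{k,j} = phi_{k-1,j} - phi_{kk} phi_{k-1,k-j},  j = 1..k-1.
Step k = 1:
  phi_11 = rho(1) = -0.5749.
Step k = 2:
  phi_22 = [rho(2) - phi_11 rho(1)] / [1 - phi_11 rho(1)] = [0.2535 - (-0.5749)(-0.5749)] / [1 - (-0.5749)(-0.5749)]
         = -0.07701001 / 0.66948999 = -0.115.
Therefore phi_{22} = -0.1150.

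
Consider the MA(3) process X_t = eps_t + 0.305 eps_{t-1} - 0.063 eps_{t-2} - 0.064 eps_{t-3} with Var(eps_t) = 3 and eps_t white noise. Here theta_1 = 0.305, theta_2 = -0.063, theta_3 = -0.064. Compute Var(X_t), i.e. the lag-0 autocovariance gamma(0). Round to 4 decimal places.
\gamma(0) = 3.3033

For an MA(q) process X_t = eps_t + sum_i theta_i eps_{t-i} with
Var(eps_t) = sigma^2, the variance is
  gamma(0) = sigma^2 * (1 + sum_i theta_i^2).
  sum_i theta_i^2 = (0.305)^2 + (-0.063)^2 + (-0.064)^2 = 0.093025 + 0.003969 + 0.004096 = 0.10109.
  gamma(0) = 3 * (1 + 0.10109) = 3 * 1.10109 = 3.30327, which rounds to 3.3033.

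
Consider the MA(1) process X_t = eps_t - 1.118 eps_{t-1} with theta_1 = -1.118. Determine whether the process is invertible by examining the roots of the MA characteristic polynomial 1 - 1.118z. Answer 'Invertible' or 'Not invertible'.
\text{Not invertible}

The MA(q) characteristic polynomial is P(z) = 1 - 1.118z.
Invertibility requires all roots to lie outside the unit circle, i.e. |z| > 1 for every root.
This is linear in z: 1 + (-1.118) z = 0  =>  z = -1/(-1.118) = 0.894454,  |z| = 0.894454.
Moduli of all roots: 0.8945.
All moduli strictly greater than 1? No.
Verdict: Not invertible.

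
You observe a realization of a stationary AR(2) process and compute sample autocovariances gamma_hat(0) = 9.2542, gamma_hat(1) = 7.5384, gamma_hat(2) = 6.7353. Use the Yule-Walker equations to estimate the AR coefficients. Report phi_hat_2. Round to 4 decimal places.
\hat\phi_{2} = 0.1910

The Yule-Walker equations for an AR(p) process read, in matrix form,
  Gamma_p phi = r_p,   with   (Gamma_p)_{ij} = gamma(|i - j|),
                       (r_p)_i = gamma(i),   i,j = 1..p.
Substitute the sample gammas (Toeplitz matrix and right-hand side of size 2):
  Gamma_p = [[9.2542, 7.5384], [7.5384, 9.2542]]
  r_p     = [7.5384, 6.7353]
Written out:
  9.2542 phi_1 + 7.5384 phi_2 = 7.5384
  7.5384 phi_1 + 9.2542 phi_2 = 6.7353
Solve by Cramer's rule:
  det = gamma(0)^2 - gamma(1)^2 = (9.2542)^2 - (7.5384)^2 = 85.64021764 - 56.82747456 = 28.81274308
  phi_hat_1 = [gamma(1) gamma(0) - gamma(1) gamma(2)] / det = [(7.5384)(9.2542) - (7.5384)(6.7353)] / 28.81274308 = 18.98847576 / 28.81274308 = 0.659
  phi_hat_2 = [gamma(0) gamma(2) - gamma(1)^2] / det = [(9.2542)(6.7353) - (7.5384)^2] / 28.81274308 = 5.5023387 / 28.81274308 = 0.191
So phi_hat = [0.6590, 0.1910].
Therefore phi_hat_2 = 0.1910.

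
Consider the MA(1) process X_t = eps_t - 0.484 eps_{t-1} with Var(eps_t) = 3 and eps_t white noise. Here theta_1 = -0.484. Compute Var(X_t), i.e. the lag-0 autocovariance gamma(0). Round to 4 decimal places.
\gamma(0) = 3.7028

For an MA(q) process X_t = eps_t + sum_i theta_i eps_{t-i} with
Var(eps_t) = sigma^2, the variance is
  gamma(0) = sigma^2 * (1 + sum_i theta_i^2).
  sum_i theta_i^2 = (-0.484)^2 = 0.234256.
  gamma(0) = 3 * (1 + 0.234256) = 3 * 1.234256 = 3.702768, which rounds to 3.7028.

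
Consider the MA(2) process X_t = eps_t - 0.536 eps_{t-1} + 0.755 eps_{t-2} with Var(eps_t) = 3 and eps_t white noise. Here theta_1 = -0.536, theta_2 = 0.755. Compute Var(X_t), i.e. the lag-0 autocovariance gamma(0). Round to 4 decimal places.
\gamma(0) = 5.5720

For an MA(q) process X_t = eps_t + sum_i theta_i eps_{t-i} with
Var(eps_t) = sigma^2, the variance is
  gamma(0) = sigma^2 * (1 + sum_i theta_i^2).
  sum_i theta_i^2 = (-0.536)^2 + (0.755)^2 = 0.287296 + 0.570025 = 0.857321.
  gamma(0) = 3 * (1 + 0.857321) = 3 * 1.857321 = 5.571963, which rounds to 5.5720.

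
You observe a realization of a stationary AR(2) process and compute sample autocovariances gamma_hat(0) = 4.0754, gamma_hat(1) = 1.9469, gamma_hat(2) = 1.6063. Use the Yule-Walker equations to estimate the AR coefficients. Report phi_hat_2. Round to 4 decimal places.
\hat\phi_{2} = 0.2150

The Yule-Walker equations for an AR(p) process read, in matrix form,
  Gamma_p phi = r_p,   with   (Gamma_p)_{ij} = gamma(|i - j|),
                       (r_p)_i = gamma(i),   i,j = 1..p.
Substitute the sample gammas (Toeplitz matrix and right-hand side of size 2):
  Gamma_p = [[4.0754, 1.9469], [1.9469, 4.0754]]
  r_p     = [1.9469, 1.6063]
Written out:
  4.0754 phi_1 + 1.9469 phi_2 = 1.9469
  1.9469 phi_1 + 4.0754 phi_2 = 1.6063
Solve by Cramer's rule:
  det = gamma(0)^2 - gamma(1)^2 = (4.0754)^2 - (1.9469)^2 = 16.60888516 - 3.79041961 = 12.81846555
  phi_hat_1 = [gamma(1) gamma(0) - gamma(1) gamma(2)] / det = [(1.9469)(4.0754) - (1.9469)(1.6063)] / 12.81846555 = 4.80709079 / 12.81846555 = 0.375
  phi_hat_2 = [gamma(0) gamma(2) - gamma(1)^2] / det = [(4.0754)(1.6063) - (1.9469)^2] / 12.81846555 = 2.75589541 / 12.81846555 = 0.215
So phi_hat = [0.3750, 0.2150].
Therefore phi_hat_2 = 0.2150.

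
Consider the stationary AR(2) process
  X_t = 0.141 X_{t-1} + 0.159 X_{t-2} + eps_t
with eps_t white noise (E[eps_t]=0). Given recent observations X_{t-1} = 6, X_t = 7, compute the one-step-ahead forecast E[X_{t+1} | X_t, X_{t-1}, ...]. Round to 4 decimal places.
E[X_{t+1} \mid \mathcal F_t] = 1.9410

For an AR(p) model X_t = c + sum_i phi_i X_{t-i} + eps_t, the
one-step-ahead conditional mean is
  E[X_{t+1} | X_t, ...] = c + sum_i phi_i X_{t+1-i}.
Substitute known values:
  E[X_{t+1} | ...] = (0.141) * (7) + (0.159) * (6)
                   = 1.9410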